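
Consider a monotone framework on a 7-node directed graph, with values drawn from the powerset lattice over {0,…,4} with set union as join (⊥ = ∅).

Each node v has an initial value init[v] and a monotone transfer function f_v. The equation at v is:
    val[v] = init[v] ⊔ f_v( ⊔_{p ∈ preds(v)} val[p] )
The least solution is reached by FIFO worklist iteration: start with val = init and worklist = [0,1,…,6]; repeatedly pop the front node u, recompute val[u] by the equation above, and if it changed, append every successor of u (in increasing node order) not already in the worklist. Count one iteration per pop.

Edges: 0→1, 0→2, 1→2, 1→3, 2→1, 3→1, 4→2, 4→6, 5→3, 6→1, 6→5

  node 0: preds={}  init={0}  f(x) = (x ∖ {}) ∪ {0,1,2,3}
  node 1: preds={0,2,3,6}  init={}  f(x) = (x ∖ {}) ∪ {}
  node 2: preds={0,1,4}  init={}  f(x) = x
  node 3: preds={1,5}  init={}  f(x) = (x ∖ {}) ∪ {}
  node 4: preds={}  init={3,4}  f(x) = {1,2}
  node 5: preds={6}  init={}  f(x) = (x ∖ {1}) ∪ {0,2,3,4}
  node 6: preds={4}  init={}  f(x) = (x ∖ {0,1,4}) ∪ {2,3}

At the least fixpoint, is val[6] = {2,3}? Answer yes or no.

Worklist (12 pops):
  #1 pop 0: in={} → {0,1,2,3} (was {0}); enqueue []
  #2 pop 1: in={0,1,2,3} → {0,1,2,3} (was {}); enqueue []
  #3 pop 2: in={0,1,2,3,4} → {0,1,2,3,4} (was {}); enqueue [1]
  #4 pop 3: in={0,1,2,3} → {0,1,2,3} (was {}); enqueue []
  #5 pop 4: in={} → {1,2,3,4} (was {3,4}); enqueue [2]
  #6 pop 5: in={} → {0,2,3,4} (was {}); enqueue [3]
  #7 pop 6: in={1,2,3,4} → {2,3} (was {}); enqueue [5]
  #8 pop 1: in={0,1,2,3,4} → {0,1,2,3,4} (was {0,1,2,3}); enqueue []
  #9 pop 2: in={0,1,2,3,4} → {0,1,2,3,4} (no change)
  #10 pop 3: in={0,1,2,3,4} → {0,1,2,3,4} (was {0,1,2,3}); enqueue [1]
  #11 pop 5: in={2,3} → {0,2,3,4} (no change)
  #12 pop 1: in={0,1,2,3,4} → {0,1,2,3,4} (no change)

Fixpoint:
  val[0] = {0,1,2,3}
  val[1] = {0,1,2,3,4}
  val[2] = {0,1,2,3,4}
  val[3] = {0,1,2,3,4}
  val[4] = {1,2,3,4}
  val[5] = {0,2,3,4}
  val[6] = {2,3}

yes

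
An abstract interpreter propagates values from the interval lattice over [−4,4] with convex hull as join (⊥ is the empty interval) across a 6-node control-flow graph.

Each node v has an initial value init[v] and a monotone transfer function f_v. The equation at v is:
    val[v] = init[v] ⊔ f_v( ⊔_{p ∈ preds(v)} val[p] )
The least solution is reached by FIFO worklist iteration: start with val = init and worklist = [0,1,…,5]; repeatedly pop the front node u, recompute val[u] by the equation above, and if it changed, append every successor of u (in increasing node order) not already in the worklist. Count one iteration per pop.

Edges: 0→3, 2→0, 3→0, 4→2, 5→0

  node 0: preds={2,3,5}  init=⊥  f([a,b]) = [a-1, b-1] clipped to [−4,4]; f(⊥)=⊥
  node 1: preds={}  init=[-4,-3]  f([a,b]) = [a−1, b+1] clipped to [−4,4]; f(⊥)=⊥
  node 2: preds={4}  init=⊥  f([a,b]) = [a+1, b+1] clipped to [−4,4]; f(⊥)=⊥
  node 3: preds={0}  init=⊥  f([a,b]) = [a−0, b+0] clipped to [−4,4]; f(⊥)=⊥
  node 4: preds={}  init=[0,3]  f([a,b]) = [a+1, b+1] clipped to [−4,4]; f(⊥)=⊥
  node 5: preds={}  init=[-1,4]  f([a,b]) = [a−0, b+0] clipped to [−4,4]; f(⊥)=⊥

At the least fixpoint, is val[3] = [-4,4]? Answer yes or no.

no

Trace (11 dequeues):
  [1] u=0 | in [-1,4] | out [-2,3] | prev ⊥ | push {}
  [2] u=1 | in ⊥ | out [-4,-3] | ==
  [3] u=2 | in [0,3] | out [1,4] | prev ⊥ | push {0}
  [4] u=3 | in [-2,3] | out [-2,3] | prev ⊥ | push {}
  [5] u=4 | in ⊥ | out [0,3] | ==
  [6] u=5 | in ⊥ | out [-1,4] | ==
  [7] u=0 | in [-2,4] | out [-3,3] | prev [-2,3] | push {3}
  [8] u=3 | in [-3,3] | out [-3,3] | prev [-2,3] | push {0}
  [9] u=0 | in [-3,4] | out [-4,3] | prev [-3,3] | push {3}
  [10] u=3 | in [-4,3] | out [-4,3] | prev [-3,3] | push {0}
  [11] u=0 | in [-4,4] | out [-4,3] | ==

Converged values:
  [0] [-4,3]
  [1] [-4,-3]
  [2] [1,4]
  [3] [-4,3]
  [4] [0,3]
  [5] [-1,4]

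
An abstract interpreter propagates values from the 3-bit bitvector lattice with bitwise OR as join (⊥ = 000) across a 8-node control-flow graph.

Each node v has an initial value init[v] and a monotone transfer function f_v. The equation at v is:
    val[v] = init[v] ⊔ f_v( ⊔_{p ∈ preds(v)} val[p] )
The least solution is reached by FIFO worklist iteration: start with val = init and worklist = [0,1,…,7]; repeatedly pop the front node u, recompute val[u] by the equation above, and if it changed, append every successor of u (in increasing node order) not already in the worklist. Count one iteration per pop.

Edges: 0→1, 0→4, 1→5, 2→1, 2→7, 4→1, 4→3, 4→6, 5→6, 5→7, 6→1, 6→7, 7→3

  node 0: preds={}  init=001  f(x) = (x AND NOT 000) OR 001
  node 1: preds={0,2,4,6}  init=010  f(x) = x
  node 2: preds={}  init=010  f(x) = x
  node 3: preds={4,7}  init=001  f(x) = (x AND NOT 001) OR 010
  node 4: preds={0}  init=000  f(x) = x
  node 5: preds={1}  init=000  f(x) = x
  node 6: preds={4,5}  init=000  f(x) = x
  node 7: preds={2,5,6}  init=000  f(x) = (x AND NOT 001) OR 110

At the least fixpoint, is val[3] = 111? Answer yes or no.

Worklist (10 pops):
  #1 pop 0: in=000 → 001 (no change)
  #2 pop 1: in=011 → 011 (was 010); enqueue []
  #3 pop 2: in=000 → 010 (no change)
  #4 pop 3: in=000 → 011 (was 001); enqueue []
  #5 pop 4: in=001 → 001 (was 000); enqueue [1,3]
  #6 pop 5: in=011 → 011 (was 000); enqueue []
  #7 pop 6: in=011 → 011 (was 000); enqueue []
  #8 pop 7: in=011 → 110 (was 000); enqueue []
  #9 pop 1: in=011 → 011 (no change)
  #10 pop 3: in=111 → 111 (was 011); enqueue []

Fixpoint:
  val[0] = 001
  val[1] = 011
  val[2] = 010
  val[3] = 111
  val[4] = 001
  val[5] = 011
  val[6] = 011
  val[7] = 110

yes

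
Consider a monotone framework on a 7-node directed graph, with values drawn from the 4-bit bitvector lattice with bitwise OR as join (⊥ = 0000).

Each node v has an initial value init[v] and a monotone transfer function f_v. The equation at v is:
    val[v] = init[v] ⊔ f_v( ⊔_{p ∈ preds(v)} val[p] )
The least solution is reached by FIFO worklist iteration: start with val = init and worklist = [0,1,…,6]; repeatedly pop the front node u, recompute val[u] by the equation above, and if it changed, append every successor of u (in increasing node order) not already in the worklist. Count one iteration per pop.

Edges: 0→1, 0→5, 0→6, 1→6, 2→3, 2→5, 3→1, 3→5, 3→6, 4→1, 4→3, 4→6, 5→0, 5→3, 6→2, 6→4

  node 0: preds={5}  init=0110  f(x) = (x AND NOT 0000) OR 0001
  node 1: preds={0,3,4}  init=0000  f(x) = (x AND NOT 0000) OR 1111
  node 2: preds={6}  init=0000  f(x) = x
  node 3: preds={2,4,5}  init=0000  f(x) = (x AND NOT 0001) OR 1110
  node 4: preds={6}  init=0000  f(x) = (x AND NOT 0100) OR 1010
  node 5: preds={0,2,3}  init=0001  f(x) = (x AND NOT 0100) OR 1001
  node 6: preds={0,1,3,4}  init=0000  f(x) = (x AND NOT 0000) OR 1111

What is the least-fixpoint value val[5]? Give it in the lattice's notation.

Worklist (16 pops):
  #1 pop 0: in=0001 → 0111 (was 0110); enqueue []
  #2 pop 1: in=0111 → 1111 (was 0000); enqueue []
  #3 pop 2: in=0000 → 0000 (no change)
  #4 pop 3: in=0001 → 1110 (was 0000); enqueue [1]
  #5 pop 4: in=0000 → 1010 (was 0000); enqueue [3]
  #6 pop 5: in=1111 → 1011 (was 0001); enqueue [0]
  #7 pop 6: in=1111 → 1111 (was 0000); enqueue [2,4]
  #8 pop 1: in=1111 → 1111 (no change)
  #9 pop 3: in=1011 → 1110 (no change)
  #10 pop 0: in=1011 → 1111 (was 0111); enqueue [1,5,6]
  #11 pop 2: in=1111 → 1111 (was 0000); enqueue [3]
  #12 pop 4: in=1111 → 1011 (was 1010); enqueue []
  #13 pop 1: in=1111 → 1111 (no change)
  #14 pop 5: in=1111 → 1011 (no change)
  #15 pop 6: in=1111 → 1111 (no change)
  #16 pop 3: in=1111 → 1110 (no change)

Fixpoint:
  val[0] = 1111
  val[1] = 1111
  val[2] = 1111
  val[3] = 1110
  val[4] = 1011
  val[5] = 1011
  val[6] = 1111

1011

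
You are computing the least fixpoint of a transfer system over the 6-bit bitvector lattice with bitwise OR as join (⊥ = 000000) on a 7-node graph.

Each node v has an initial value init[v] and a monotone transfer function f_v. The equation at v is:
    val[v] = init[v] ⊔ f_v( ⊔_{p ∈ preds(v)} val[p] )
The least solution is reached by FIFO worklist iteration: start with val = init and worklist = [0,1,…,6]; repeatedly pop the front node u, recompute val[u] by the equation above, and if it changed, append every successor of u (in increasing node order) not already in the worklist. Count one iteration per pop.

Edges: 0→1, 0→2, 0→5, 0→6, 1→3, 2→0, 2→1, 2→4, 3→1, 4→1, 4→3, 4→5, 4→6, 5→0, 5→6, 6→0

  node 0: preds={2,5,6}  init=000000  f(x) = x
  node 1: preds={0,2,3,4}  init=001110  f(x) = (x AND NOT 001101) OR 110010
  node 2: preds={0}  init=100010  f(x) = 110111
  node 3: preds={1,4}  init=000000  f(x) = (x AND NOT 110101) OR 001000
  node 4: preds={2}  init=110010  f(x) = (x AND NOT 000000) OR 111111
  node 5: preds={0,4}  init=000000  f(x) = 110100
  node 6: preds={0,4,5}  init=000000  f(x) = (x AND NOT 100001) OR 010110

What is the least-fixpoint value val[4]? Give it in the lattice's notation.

111111

Iteration log — 13 steps:
  step 1. node 0  ⊔preds=100010  new=100010  old=000000  +wl: 
  step 2. node 1  ⊔preds=110010  new=111110  old=001110  +wl: 
  step 3. node 2  ⊔preds=100010  new=110111  old=100010  +wl: 0,1
  step 4. node 3  ⊔preds=111110  new=001010  old=000000  +wl: 
  step 5. node 4  ⊔preds=110111  new=111111  old=110010  +wl: 3
  step 6. node 5  ⊔preds=111111  new=110100  old=000000  +wl: 
  step 7. node 6  ⊔preds=111111  new=011110  old=000000  +wl: 
  step 8. node 0  ⊔preds=111111  new=111111  old=100010  +wl: 2,5,6
  step 9. node 1  ⊔preds=111111  new=111110  stable
  step 10. node 3  ⊔preds=111111  new=001010  stable
  step 11. node 2  ⊔preds=111111  new=110111  stable
  step 12. node 5  ⊔preds=111111  new=110100  stable
  step 13. node 6  ⊔preds=111111  new=011110  stable

Least fixpoint reached:
  node 0: 111111
  node 1: 111110
  node 2: 110111
  node 3: 001010
  node 4: 111111
  node 5: 110100
  node 6: 011110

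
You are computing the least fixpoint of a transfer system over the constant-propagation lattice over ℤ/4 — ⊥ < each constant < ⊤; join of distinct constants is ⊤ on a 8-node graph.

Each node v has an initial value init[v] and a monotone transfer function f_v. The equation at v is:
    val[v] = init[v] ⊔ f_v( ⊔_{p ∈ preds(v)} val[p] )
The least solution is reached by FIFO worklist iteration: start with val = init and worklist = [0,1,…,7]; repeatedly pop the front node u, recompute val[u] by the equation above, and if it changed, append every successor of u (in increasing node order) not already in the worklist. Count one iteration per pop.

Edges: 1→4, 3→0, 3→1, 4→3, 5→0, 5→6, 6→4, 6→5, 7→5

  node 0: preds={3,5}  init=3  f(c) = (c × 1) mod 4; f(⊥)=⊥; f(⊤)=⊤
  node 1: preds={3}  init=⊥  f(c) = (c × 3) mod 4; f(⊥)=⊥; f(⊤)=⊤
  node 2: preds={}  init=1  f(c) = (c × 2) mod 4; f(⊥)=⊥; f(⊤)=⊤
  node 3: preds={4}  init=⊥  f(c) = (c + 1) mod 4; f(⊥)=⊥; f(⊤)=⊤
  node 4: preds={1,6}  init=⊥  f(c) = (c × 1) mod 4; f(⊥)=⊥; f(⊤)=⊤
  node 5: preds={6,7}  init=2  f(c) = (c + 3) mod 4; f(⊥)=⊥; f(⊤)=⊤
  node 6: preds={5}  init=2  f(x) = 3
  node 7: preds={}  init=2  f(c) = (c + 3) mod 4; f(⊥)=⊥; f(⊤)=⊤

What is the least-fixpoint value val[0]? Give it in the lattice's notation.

Trace (18 dequeues):
  [1] u=0 | in 2 | out ⊤ | prev 3 | push {}
  [2] u=1 | in ⊥ | out ⊥ | ==
  [3] u=2 | in ⊥ | out 1 | ==
  [4] u=3 | in ⊥ | out ⊥ | ==
  [5] u=4 | in 2 | out 2 | prev ⊥ | push {3}
  [6] u=5 | in 2 | out ⊤ | prev 2 | push {0}
  [7] u=6 | in ⊤ | out ⊤ | prev 2 | push {4,5}
  [8] u=7 | in ⊥ | out 2 | ==
  [9] u=3 | in 2 | out 3 | prev ⊥ | push {1}
  [10] u=0 | in ⊤ | out ⊤ | ==
  [11] u=4 | in ⊤ | out ⊤ | prev 2 | push {3}
  [12] u=5 | in ⊤ | out ⊤ | ==
  [13] u=1 | in 3 | out 1 | prev ⊥ | push {4}
  [14] u=3 | in ⊤ | out ⊤ | prev 3 | push {0,1}
  [15] u=4 | in ⊤ | out ⊤ | ==
  [16] u=0 | in ⊤ | out ⊤ | ==
  [17] u=1 | in ⊤ | out ⊤ | prev 1 | push {4}
  [18] u=4 | in ⊤ | out ⊤ | ==

Converged values:
  [0] ⊤
  [1] ⊤
  [2] 1
  [3] ⊤
  [4] ⊤
  [5] ⊤
  [6] ⊤
  [7] 2

⊤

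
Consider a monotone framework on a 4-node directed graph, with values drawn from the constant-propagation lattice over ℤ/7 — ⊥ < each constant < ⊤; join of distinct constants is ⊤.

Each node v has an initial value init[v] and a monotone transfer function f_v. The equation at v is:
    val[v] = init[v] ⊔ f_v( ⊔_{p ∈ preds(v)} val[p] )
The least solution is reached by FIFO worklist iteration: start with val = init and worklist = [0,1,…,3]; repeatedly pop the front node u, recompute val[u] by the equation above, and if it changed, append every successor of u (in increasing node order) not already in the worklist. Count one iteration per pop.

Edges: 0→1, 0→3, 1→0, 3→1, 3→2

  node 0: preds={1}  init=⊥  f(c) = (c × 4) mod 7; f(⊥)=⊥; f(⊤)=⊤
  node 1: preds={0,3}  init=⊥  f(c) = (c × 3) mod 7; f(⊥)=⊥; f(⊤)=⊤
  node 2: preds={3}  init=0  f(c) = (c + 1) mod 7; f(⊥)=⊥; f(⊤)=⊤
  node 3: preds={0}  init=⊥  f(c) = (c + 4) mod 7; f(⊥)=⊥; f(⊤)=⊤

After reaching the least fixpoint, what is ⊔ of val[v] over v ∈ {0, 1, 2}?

0

Iteration log — 4 steps:
  step 1. node 0  ⊔preds=⊥  new=⊥  stable
  step 2. node 1  ⊔preds=⊥  new=⊥  stable
  step 3. node 2  ⊔preds=⊥  new=0  stable
  step 4. node 3  ⊔preds=⊥  new=⊥  stable

Least fixpoint reached:
  node 0: ⊥
  node 1: ⊥
  node 2: 0
  node 3: ⊥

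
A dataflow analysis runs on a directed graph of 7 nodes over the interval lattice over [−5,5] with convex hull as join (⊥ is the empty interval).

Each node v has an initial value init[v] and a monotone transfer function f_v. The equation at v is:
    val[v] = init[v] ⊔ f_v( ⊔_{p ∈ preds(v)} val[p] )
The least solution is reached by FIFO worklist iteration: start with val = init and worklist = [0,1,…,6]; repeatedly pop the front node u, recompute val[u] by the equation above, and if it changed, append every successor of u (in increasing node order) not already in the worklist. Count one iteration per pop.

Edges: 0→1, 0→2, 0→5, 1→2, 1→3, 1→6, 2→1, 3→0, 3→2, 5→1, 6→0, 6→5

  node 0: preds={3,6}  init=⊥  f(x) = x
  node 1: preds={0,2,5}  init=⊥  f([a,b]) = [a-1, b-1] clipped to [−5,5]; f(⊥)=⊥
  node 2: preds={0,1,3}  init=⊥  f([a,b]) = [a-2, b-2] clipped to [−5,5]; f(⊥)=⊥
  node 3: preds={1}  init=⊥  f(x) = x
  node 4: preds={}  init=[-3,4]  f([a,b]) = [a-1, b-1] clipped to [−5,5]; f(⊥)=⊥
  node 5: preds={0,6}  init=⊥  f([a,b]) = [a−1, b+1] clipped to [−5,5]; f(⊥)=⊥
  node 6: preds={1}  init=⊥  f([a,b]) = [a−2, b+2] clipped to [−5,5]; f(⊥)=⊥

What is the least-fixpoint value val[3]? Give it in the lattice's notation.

Trace (7 dequeues):
  [1] u=0 | in ⊥ | out ⊥ | ==
  [2] u=1 | in ⊥ | out ⊥ | ==
  [3] u=2 | in ⊥ | out ⊥ | ==
  [4] u=3 | in ⊥ | out ⊥ | ==
  [5] u=4 | in ⊥ | out [-3,4] | ==
  [6] u=5 | in ⊥ | out ⊥ | ==
  [7] u=6 | in ⊥ | out ⊥ | ==

Converged values:
  [0] ⊥
  [1] ⊥
  [2] ⊥
  [3] ⊥
  [4] [-3,4]
  [5] ⊥
  [6] ⊥

⊥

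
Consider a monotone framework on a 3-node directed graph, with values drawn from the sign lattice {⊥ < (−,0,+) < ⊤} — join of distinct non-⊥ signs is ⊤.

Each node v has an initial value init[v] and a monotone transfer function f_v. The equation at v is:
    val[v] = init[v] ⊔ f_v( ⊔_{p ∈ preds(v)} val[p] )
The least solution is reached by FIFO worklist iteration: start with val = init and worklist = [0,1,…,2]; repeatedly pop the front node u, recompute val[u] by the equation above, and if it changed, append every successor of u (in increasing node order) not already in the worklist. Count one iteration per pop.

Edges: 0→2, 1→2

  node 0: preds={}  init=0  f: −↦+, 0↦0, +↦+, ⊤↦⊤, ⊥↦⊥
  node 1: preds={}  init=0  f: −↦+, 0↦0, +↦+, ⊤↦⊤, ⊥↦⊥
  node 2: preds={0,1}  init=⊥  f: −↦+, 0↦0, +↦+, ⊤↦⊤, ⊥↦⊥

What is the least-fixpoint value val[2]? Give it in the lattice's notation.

Trace (3 dequeues):
  [1] u=0 | in ⊥ | out 0 | ==
  [2] u=1 | in ⊥ | out 0 | ==
  [3] u=2 | in 0 | out 0 | prev ⊥ | push {}

Converged values:
  [0] 0
  [1] 0
  [2] 0

0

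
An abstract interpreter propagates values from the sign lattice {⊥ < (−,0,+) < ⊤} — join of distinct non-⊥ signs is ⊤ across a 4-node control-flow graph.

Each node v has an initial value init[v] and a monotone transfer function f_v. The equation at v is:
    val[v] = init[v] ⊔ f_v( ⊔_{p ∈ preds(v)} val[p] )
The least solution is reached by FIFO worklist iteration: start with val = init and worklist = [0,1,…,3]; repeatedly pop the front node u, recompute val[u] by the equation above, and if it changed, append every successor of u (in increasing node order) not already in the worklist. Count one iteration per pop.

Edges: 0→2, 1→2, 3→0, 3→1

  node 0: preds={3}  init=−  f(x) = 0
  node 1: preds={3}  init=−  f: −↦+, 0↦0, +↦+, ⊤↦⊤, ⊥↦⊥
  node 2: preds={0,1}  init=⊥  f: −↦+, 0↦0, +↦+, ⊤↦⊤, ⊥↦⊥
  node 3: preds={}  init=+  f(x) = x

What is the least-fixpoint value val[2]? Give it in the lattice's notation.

⊤

Trace (4 dequeues):
  [1] u=0 | in + | out ⊤ | prev − | push {}
  [2] u=1 | in + | out ⊤ | prev − | push {}
  [3] u=2 | in ⊤ | out ⊤ | prev ⊥ | push {}
  [4] u=3 | in ⊥ | out + | ==

Converged values:
  [0] ⊤
  [1] ⊤
  [2] ⊤
  [3] +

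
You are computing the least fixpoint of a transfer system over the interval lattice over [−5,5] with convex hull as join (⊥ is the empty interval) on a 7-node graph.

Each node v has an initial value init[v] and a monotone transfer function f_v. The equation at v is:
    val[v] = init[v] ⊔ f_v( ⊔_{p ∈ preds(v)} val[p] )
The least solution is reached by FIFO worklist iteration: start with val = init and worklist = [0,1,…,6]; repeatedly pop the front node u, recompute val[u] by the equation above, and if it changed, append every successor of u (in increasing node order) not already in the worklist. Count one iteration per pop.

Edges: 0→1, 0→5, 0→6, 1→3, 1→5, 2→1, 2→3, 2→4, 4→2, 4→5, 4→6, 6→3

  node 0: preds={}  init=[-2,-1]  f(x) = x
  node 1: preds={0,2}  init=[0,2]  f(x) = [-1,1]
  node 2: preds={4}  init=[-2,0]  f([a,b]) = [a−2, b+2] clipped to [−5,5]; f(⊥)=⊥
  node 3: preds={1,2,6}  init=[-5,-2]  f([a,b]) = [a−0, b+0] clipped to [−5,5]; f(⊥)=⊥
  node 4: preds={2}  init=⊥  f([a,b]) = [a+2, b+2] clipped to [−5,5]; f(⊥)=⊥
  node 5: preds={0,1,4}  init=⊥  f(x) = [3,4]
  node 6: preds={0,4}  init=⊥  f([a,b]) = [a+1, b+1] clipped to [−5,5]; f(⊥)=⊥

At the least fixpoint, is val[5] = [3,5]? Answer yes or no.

Iteration log — 17 steps:
  step 1. node 0  ⊔preds=⊥  new=[-2,-1]  stable
  step 2. node 1  ⊔preds=[-2,0]  new=[-1,2]  old=[0,2]  +wl: 
  step 3. node 2  ⊔preds=⊥  new=[-2,0]  stable
  step 4. node 3  ⊔preds=[-2,2]  new=[-5,2]  old=[-5,-2]  +wl: 
  step 5. node 4  ⊔preds=[-2,0]  new=[0,2]  old=⊥  +wl: 2
  step 6. node 5  ⊔preds=[-2,2]  new=[3,4]  old=⊥  +wl: 
  step 7. node 6  ⊔preds=[-2,2]  new=[-1,3]  old=⊥  +wl: 3
  step 8. node 2  ⊔preds=[0,2]  new=[-2,4]  old=[-2,0]  +wl: 1,4
  step 9. node 3  ⊔preds=[-2,4]  new=[-5,4]  old=[-5,2]  +wl: 
  step 10. node 1  ⊔preds=[-2,4]  new=[-1,2]  stable
  step 11. node 4  ⊔preds=[-2,4]  new=[0,5]  old=[0,2]  +wl: 2,5,6
  step 12. node 2  ⊔preds=[0,5]  new=[-2,5]  old=[-2,4]  +wl: 1,3,4
  step 13. node 5  ⊔preds=[-2,5]  new=[3,4]  stable
  step 14. node 6  ⊔preds=[-2,5]  new=[-1,5]  old=[-1,3]  +wl: 
  step 15. node 1  ⊔preds=[-2,5]  new=[-1,2]  stable
  step 16. node 3  ⊔preds=[-2,5]  new=[-5,5]  old=[-5,4]  +wl: 
  step 17. node 4  ⊔preds=[-2,5]  new=[0,5]  stable

Least fixpoint reached:
  node 0: [-2,-1]
  node 1: [-1,2]
  node 2: [-2,5]
  node 3: [-5,5]
  node 4: [0,5]
  node 5: [3,4]
  node 6: [-1,5]

no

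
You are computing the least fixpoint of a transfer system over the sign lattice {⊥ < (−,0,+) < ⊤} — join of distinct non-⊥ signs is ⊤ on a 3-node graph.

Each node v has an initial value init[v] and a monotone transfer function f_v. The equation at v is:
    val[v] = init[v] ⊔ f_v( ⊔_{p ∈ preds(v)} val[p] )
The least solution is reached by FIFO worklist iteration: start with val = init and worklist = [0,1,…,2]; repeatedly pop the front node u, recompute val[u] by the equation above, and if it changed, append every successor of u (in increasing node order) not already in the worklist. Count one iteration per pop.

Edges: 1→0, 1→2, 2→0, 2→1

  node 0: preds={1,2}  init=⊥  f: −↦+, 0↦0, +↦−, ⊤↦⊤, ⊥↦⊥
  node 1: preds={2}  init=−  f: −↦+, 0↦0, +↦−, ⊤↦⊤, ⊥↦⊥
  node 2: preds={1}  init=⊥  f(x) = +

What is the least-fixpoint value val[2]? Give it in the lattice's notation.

+

Worklist (5 pops):
  #1 pop 0: in=− → + (was ⊥); enqueue []
  #2 pop 1: in=⊥ → − (no change)
  #3 pop 2: in=− → + (was ⊥); enqueue [0,1]
  #4 pop 0: in=⊤ → ⊤ (was +); enqueue []
  #5 pop 1: in=+ → − (no change)

Fixpoint:
  val[0] = ⊤
  val[1] = −
  val[2] = +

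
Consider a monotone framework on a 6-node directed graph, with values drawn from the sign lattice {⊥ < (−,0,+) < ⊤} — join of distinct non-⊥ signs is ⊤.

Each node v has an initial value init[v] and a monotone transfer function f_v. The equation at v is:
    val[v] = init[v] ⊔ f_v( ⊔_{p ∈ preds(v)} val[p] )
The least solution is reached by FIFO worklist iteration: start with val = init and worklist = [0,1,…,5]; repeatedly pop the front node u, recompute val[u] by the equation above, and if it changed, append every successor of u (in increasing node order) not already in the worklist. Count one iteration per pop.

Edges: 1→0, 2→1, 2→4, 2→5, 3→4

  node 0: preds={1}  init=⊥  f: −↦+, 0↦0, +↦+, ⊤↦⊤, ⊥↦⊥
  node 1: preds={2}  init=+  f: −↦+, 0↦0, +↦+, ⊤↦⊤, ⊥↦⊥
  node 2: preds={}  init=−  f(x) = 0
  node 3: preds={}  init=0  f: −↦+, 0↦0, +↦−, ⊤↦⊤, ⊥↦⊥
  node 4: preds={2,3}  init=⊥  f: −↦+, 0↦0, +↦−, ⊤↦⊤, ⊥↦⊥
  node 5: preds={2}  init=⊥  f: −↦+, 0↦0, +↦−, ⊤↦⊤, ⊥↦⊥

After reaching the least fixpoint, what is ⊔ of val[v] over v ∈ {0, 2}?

⊤

Trace (8 dequeues):
  [1] u=0 | in + | out + | prev ⊥ | push {}
  [2] u=1 | in − | out + | ==
  [3] u=2 | in ⊥ | out ⊤ | prev − | push {1}
  [4] u=3 | in ⊥ | out 0 | ==
  [5] u=4 | in ⊤ | out ⊤ | prev ⊥ | push {}
  [6] u=5 | in ⊤ | out ⊤ | prev ⊥ | push {}
  [7] u=1 | in ⊤ | out ⊤ | prev + | push {0}
  [8] u=0 | in ⊤ | out ⊤ | prev + | push {}

Converged values:
  [0] ⊤
  [1] ⊤
  [2] ⊤
  [3] 0
  [4] ⊤
  [5] ⊤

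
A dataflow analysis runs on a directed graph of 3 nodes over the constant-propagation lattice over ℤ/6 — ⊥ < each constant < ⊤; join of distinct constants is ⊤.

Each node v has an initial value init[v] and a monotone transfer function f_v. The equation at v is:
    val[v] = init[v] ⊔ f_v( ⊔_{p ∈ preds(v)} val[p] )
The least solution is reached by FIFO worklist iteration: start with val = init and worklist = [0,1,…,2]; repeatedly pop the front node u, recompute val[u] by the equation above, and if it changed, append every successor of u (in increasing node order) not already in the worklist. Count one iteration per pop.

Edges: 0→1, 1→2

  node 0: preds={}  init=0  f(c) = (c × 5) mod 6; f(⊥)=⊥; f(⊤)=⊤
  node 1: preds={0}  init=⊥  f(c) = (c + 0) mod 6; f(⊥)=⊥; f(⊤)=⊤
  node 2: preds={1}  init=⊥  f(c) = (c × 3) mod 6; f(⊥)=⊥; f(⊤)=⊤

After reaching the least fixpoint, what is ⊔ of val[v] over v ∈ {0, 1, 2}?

Iteration log — 3 steps:
  step 1. node 0  ⊔preds=⊥  new=0  stable
  step 2. node 1  ⊔preds=0  new=0  old=⊥  +wl: 
  step 3. node 2  ⊔preds=0  new=0  old=⊥  +wl: 

Least fixpoint reached:
  node 0: 0
  node 1: 0
  node 2: 0

0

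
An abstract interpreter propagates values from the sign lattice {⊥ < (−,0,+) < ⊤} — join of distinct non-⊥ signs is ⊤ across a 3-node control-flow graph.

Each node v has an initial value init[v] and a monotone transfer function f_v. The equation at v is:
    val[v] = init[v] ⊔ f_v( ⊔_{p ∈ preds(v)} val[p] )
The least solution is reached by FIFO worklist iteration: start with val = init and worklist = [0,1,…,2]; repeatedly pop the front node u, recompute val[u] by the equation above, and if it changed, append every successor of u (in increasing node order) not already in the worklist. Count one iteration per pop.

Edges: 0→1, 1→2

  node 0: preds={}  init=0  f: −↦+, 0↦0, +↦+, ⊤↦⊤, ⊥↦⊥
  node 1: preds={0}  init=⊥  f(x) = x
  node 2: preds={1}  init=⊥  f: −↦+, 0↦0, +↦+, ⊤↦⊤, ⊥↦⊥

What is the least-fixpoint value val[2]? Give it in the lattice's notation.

0

Worklist (3 pops):
  #1 pop 0: in=⊥ → 0 (no change)
  #2 pop 1: in=0 → 0 (was ⊥); enqueue []
  #3 pop 2: in=0 → 0 (was ⊥); enqueue []

Fixpoint:
  val[0] = 0
  val[1] = 0
  val[2] = 0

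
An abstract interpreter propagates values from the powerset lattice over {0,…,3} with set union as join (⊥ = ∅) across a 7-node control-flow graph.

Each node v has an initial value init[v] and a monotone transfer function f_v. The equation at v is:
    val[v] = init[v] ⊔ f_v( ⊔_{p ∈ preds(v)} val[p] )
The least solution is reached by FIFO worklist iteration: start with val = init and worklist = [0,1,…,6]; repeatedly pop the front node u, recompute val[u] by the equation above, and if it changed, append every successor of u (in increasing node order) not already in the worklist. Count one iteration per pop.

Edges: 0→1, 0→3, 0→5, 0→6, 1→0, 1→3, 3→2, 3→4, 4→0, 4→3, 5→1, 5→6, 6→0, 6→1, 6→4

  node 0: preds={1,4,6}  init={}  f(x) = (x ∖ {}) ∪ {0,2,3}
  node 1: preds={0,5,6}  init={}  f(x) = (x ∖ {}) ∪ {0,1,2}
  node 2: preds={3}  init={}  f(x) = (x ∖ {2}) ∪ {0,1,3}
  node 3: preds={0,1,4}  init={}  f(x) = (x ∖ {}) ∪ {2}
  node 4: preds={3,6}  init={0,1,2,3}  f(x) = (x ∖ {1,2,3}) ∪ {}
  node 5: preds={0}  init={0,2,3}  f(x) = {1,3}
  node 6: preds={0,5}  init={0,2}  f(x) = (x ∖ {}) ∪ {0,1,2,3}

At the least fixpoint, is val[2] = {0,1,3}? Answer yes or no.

yes

Trace (11 dequeues):
  [1] u=0 | in {0,1,2,3} | out {0,1,2,3} | prev {} | push {}
  [2] u=1 | in {0,1,2,3} | out {0,1,2,3} | prev {} | push {0}
  [3] u=2 | in {} | out {0,1,3} | prev {} | push {}
  [4] u=3 | in {0,1,2,3} | out {0,1,2,3} | prev {} | push {2}
  [5] u=4 | in {0,1,2,3} | out {0,1,2,3} | ==
  [6] u=5 | in {0,1,2,3} | out {0,1,2,3} | prev {0,2,3} | push {1}
  [7] u=6 | in {0,1,2,3} | out {0,1,2,3} | prev {0,2} | push {4}
  [8] u=0 | in {0,1,2,3} | out {0,1,2,3} | ==
  [9] u=2 | in {0,1,2,3} | out {0,1,3} | ==
  [10] u=1 | in {0,1,2,3} | out {0,1,2,3} | ==
  [11] u=4 | in {0,1,2,3} | out {0,1,2,3} | ==

Converged values:
  [0] {0,1,2,3}
  [1] {0,1,2,3}
  [2] {0,1,3}
  [3] {0,1,2,3}
  [4] {0,1,2,3}
  [5] {0,1,2,3}
  [6] {0,1,2,3}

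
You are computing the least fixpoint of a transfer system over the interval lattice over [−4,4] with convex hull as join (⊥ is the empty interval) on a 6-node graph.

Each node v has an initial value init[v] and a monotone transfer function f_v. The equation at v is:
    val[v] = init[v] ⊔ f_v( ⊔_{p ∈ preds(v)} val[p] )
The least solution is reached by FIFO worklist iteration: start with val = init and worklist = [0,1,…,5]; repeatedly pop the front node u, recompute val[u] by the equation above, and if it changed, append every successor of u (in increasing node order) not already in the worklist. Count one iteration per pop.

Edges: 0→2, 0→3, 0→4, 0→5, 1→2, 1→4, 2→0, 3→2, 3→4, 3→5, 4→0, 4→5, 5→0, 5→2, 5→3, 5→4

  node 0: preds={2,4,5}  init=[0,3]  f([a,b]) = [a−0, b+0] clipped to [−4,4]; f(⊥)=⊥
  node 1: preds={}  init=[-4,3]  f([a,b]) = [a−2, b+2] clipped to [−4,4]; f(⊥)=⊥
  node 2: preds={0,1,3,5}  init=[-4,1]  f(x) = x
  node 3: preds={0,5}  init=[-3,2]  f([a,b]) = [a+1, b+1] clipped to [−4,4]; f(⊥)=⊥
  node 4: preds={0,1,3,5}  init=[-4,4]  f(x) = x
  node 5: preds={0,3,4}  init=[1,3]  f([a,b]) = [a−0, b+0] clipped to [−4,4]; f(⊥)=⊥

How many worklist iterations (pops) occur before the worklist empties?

Worklist (10 pops):
  #1 pop 0: in=[-4,4] → [-4,4] (was [0,3]); enqueue []
  #2 pop 1: in=⊥ → [-4,3] (no change)
  #3 pop 2: in=[-4,4] → [-4,4] (was [-4,1]); enqueue [0]
  #4 pop 3: in=[-4,4] → [-3,4] (was [-3,2]); enqueue [2]
  #5 pop 4: in=[-4,4] → [-4,4] (no change)
  #6 pop 5: in=[-4,4] → [-4,4] (was [1,3]); enqueue [3,4]
  #7 pop 0: in=[-4,4] → [-4,4] (no change)
  #8 pop 2: in=[-4,4] → [-4,4] (no change)
  #9 pop 3: in=[-4,4] → [-3,4] (no change)
  #10 pop 4: in=[-4,4] → [-4,4] (no change)

Fixpoint:
  val[0] = [-4,4]
  val[1] = [-4,3]
  val[2] = [-4,4]
  val[3] = [-3,4]
  val[4] = [-4,4]
  val[5] = [-4,4]

10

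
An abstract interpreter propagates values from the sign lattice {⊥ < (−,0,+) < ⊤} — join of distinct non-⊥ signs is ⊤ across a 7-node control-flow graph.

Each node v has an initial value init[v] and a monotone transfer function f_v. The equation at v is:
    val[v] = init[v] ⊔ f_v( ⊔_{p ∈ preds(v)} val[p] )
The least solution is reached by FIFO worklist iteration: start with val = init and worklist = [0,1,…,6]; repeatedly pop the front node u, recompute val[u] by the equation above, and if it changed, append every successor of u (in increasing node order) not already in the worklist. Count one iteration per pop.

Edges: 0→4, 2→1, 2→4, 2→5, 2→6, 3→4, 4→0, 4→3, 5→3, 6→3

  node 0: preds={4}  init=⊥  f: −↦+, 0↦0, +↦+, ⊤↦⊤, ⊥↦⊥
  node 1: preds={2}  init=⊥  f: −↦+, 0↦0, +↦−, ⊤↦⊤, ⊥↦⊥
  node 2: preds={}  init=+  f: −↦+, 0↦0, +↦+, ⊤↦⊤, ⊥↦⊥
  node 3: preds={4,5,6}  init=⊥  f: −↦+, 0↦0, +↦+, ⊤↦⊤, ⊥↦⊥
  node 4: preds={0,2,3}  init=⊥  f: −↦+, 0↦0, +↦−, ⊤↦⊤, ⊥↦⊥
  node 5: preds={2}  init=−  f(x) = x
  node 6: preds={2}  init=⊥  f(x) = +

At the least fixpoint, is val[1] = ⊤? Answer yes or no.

no

Iteration log — 13 steps:
  step 1. node 0  ⊔preds=⊥  new=⊥  stable
  step 2. node 1  ⊔preds=+  new=−  old=⊥  +wl: 
  step 3. node 2  ⊔preds=⊥  new=+  stable
  step 4. node 3  ⊔preds=−  new=+  old=⊥  +wl: 
  step 5. node 4  ⊔preds=+  new=−  old=⊥  +wl: 0,3
  step 6. node 5  ⊔preds=+  new=⊤  old=−  +wl: 
  step 7. node 6  ⊔preds=+  new=+  old=⊥  +wl: 
  step 8. node 0  ⊔preds=−  new=+  old=⊥  +wl: 4
  step 9. node 3  ⊔preds=⊤  new=⊤  old=+  +wl: 
  step 10. node 4  ⊔preds=⊤  new=⊤  old=−  +wl: 0,3
  step 11. node 0  ⊔preds=⊤  new=⊤  old=+  +wl: 4
  step 12. node 3  ⊔preds=⊤  new=⊤  stable
  step 13. node 4  ⊔preds=⊤  new=⊤  stable

Least fixpoint reached:
  node 0: ⊤
  node 1: −
  node 2: +
  node 3: ⊤
  node 4: ⊤
  node 5: ⊤
  node 6: +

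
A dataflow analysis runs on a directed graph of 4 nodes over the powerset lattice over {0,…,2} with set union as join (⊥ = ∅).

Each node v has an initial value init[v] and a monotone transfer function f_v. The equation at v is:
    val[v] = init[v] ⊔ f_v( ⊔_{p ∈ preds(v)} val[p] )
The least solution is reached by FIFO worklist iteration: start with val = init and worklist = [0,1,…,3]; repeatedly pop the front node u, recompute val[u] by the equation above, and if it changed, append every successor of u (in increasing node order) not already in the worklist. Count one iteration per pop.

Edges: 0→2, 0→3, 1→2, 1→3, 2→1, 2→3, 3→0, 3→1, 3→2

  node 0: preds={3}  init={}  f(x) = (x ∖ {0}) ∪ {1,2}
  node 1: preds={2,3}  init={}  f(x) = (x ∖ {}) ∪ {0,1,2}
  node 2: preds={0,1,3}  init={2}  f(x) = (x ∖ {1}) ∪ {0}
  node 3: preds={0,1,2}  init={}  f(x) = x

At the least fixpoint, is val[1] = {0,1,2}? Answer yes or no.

yes

Trace (7 dequeues):
  [1] u=0 | in {} | out {1,2} | prev {} | push {}
  [2] u=1 | in {2} | out {0,1,2} | prev {} | push {}
  [3] u=2 | in {0,1,2} | out {0,2} | prev {2} | push {1}
  [4] u=3 | in {0,1,2} | out {0,1,2} | prev {} | push {0,2}
  [5] u=1 | in {0,1,2} | out {0,1,2} | ==
  [6] u=0 | in {0,1,2} | out {1,2} | ==
  [7] u=2 | in {0,1,2} | out {0,2} | ==

Converged values:
  [0] {1,2}
  [1] {0,1,2}
  [2] {0,2}
  [3] {0,1,2}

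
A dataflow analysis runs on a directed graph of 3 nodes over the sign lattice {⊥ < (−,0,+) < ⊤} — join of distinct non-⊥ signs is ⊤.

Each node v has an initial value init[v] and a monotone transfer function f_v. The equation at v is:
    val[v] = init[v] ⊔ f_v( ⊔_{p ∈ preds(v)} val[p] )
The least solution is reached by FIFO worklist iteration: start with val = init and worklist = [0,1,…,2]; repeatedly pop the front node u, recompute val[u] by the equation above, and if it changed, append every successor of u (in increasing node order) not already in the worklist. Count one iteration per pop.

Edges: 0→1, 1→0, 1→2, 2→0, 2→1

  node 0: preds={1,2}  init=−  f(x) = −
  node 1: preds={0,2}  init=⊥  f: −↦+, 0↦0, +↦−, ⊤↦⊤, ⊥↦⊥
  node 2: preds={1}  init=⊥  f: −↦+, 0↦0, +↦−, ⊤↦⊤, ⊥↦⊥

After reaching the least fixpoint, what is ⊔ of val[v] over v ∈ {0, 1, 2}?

⊤

Trace (5 dequeues):
  [1] u=0 | in ⊥ | out − | ==
  [2] u=1 | in − | out + | prev ⊥ | push {0}
  [3] u=2 | in + | out − | prev ⊥ | push {1}
  [4] u=0 | in ⊤ | out − | ==
  [5] u=1 | in − | out + | ==

Converged values:
  [0] −
  [1] +
  [2] −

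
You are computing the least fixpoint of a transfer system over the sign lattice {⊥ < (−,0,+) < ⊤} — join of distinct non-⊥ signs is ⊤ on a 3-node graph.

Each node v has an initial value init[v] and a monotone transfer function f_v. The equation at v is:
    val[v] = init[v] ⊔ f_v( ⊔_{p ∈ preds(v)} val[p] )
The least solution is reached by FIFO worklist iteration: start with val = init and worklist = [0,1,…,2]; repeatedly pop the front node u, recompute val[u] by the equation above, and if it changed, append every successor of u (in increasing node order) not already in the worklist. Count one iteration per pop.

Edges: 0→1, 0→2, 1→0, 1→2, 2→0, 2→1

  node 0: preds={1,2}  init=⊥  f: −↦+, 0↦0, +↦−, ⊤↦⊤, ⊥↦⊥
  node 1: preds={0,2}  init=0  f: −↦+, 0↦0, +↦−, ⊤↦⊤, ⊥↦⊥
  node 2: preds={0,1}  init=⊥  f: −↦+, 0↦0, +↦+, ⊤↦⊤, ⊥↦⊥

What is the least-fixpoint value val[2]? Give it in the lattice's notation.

0

Worklist (5 pops):
  #1 pop 0: in=0 → 0 (was ⊥); enqueue []
  #2 pop 1: in=0 → 0 (no change)
  #3 pop 2: in=0 → 0 (was ⊥); enqueue [0,1]
  #4 pop 0: in=0 → 0 (no change)
  #5 pop 1: in=0 → 0 (no change)

Fixpoint:
  val[0] = 0
  val[1] = 0
  val[2] = 0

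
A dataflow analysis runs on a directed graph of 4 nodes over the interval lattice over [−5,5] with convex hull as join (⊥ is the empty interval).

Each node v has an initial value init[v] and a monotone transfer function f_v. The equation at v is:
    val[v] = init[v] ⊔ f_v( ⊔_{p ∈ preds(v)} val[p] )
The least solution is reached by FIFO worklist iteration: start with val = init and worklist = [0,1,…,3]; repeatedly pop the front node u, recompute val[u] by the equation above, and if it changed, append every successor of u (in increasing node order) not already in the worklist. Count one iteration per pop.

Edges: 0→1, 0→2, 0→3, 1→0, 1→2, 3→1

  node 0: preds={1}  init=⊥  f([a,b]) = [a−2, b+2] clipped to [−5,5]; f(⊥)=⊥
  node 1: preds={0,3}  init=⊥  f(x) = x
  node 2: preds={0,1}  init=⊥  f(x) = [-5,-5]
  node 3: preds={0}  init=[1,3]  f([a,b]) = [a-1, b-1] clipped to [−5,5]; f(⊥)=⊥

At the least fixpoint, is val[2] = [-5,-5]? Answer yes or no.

Iteration log — 18 steps:
  step 1. node 0  ⊔preds=⊥  new=⊥  stable
  step 2. node 1  ⊔preds=[1,3]  new=[1,3]  old=⊥  +wl: 0
  step 3. node 2  ⊔preds=[1,3]  new=[-5,-5]  old=⊥  +wl: 
  step 4. node 3  ⊔preds=⊥  new=[1,3]  stable
  step 5. node 0  ⊔preds=[1,3]  new=[-1,5]  old=⊥  +wl: 1,2,3
  step 6. node 1  ⊔preds=[-1,5]  new=[-1,5]  old=[1,3]  +wl: 0
  step 7. node 2  ⊔preds=[-1,5]  new=[-5,-5]  stable
  step 8. node 3  ⊔preds=[-1,5]  new=[-2,4]  old=[1,3]  +wl: 1
  step 9. node 0  ⊔preds=[-1,5]  new=[-3,5]  old=[-1,5]  +wl: 2,3
  step 10. node 1  ⊔preds=[-3,5]  new=[-3,5]  old=[-1,5]  +wl: 0
  step 11. node 2  ⊔preds=[-3,5]  new=[-5,-5]  stable
  step 12. node 3  ⊔preds=[-3,5]  new=[-4,4]  old=[-2,4]  +wl: 1
  step 13. node 0  ⊔preds=[-3,5]  new=[-5,5]  old=[-3,5]  +wl: 2,3
  step 14. node 1  ⊔preds=[-5,5]  new=[-5,5]  old=[-3,5]  +wl: 0
  step 15. node 2  ⊔preds=[-5,5]  new=[-5,-5]  stable
  step 16. node 3  ⊔preds=[-5,5]  new=[-5,4]  old=[-4,4]  +wl: 1
  step 17. node 0  ⊔preds=[-5,5]  new=[-5,5]  stable
  step 18. node 1  ⊔preds=[-5,5]  new=[-5,5]  stable

Least fixpoint reached:
  node 0: [-5,5]
  node 1: [-5,5]
  node 2: [-5,-5]
  node 3: [-5,4]

yes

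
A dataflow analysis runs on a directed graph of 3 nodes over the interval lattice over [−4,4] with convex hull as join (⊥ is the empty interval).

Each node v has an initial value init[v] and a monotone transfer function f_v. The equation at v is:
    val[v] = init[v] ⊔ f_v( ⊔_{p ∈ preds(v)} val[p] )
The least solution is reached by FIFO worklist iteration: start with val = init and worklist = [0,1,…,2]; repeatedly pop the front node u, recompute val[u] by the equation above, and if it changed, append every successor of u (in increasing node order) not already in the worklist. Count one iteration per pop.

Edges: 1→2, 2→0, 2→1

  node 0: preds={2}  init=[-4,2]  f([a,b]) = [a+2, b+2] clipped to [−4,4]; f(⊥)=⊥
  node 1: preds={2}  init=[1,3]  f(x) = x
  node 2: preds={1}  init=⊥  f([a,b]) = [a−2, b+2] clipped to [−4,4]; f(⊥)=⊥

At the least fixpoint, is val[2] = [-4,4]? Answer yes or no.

yes

Worklist (12 pops):
  #1 pop 0: in=⊥ → [-4,2] (no change)
  #2 pop 1: in=⊥ → [1,3] (no change)
  #3 pop 2: in=[1,3] → [-1,4] (was ⊥); enqueue [0,1]
  #4 pop 0: in=[-1,4] → [-4,4] (was [-4,2]); enqueue []
  #5 pop 1: in=[-1,4] → [-1,4] (was [1,3]); enqueue [2]
  #6 pop 2: in=[-1,4] → [-3,4] (was [-1,4]); enqueue [0,1]
  #7 pop 0: in=[-3,4] → [-4,4] (no change)
  #8 pop 1: in=[-3,4] → [-3,4] (was [-1,4]); enqueue [2]
  #9 pop 2: in=[-3,4] → [-4,4] (was [-3,4]); enqueue [0,1]
  #10 pop 0: in=[-4,4] → [-4,4] (no change)
  #11 pop 1: in=[-4,4] → [-4,4] (was [-3,4]); enqueue [2]
  #12 pop 2: in=[-4,4] → [-4,4] (no change)

Fixpoint:
  val[0] = [-4,4]
  val[1] = [-4,4]
  val[2] = [-4,4]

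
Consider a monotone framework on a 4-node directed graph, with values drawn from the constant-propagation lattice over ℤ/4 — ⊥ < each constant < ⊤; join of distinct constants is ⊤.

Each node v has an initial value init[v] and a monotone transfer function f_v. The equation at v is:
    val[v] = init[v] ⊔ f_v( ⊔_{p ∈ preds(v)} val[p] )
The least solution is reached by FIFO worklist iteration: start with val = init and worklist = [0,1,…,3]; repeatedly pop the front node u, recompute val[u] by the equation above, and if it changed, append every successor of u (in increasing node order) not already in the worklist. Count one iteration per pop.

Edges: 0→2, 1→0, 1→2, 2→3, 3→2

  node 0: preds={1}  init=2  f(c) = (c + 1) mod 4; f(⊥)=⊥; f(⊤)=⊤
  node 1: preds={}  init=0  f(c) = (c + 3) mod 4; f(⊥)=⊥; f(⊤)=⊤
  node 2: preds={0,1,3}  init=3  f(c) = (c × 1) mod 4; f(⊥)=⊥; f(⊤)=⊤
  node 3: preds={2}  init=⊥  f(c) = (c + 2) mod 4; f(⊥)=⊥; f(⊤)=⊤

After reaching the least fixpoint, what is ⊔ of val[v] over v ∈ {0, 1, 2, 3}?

Worklist (5 pops):
  #1 pop 0: in=0 → ⊤ (was 2); enqueue []
  #2 pop 1: in=⊥ → 0 (no change)
  #3 pop 2: in=⊤ → ⊤ (was 3); enqueue []
  #4 pop 3: in=⊤ → ⊤ (was ⊥); enqueue [2]
  #5 pop 2: in=⊤ → ⊤ (no change)

Fixpoint:
  val[0] = ⊤
  val[1] = 0
  val[2] = ⊤
  val[3] = ⊤

⊤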